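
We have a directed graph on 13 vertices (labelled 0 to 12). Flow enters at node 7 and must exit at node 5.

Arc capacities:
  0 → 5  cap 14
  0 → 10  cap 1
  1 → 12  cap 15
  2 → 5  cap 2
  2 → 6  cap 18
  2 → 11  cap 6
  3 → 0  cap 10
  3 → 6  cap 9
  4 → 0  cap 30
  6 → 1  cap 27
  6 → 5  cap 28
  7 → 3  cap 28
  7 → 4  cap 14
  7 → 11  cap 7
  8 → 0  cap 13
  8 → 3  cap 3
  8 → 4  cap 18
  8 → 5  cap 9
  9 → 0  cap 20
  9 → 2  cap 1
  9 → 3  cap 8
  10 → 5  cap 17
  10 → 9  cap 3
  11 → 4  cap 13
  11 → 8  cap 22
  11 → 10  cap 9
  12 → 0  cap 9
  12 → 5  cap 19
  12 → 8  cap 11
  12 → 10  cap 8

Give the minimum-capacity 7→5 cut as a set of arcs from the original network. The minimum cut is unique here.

augment #1: 7→3→0→5 push 10
augment #2: 7→3→6→5 push 9
augment #3: 7→4→0→5 push 4
augment #4: 7→11→8→5 push 7
augment #5: 7→4→0→10→5 push 1
max flow = 31; residual-reachable set from 7 gives S-side
cut edges (S→T): {(0,5), (0,10), (3,6), (7,11)} total cap 31

Min-cut arcs: {(0,5), (0,10), (3,6), (7,11)} (total capacity 31)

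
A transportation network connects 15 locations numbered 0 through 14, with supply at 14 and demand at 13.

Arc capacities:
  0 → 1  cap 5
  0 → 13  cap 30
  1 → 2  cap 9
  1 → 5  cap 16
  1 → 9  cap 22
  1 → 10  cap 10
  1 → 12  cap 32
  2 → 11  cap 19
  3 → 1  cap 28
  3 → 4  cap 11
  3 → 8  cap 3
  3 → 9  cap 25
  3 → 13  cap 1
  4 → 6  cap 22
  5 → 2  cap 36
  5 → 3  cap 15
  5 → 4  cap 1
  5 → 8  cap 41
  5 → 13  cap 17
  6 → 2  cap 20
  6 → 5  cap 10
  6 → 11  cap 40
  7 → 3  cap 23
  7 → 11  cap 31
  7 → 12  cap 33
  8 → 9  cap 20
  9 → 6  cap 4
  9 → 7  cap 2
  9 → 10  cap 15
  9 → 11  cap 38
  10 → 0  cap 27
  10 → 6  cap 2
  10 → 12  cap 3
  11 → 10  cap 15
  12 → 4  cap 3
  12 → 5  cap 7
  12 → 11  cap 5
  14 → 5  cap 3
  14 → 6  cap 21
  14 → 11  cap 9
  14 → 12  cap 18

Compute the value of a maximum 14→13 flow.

augment #1: 14→5→13 bottleneck 3, total now 3
augment #2: 14→6→5→13 bottleneck 10, total now 13
augment #3: 14→12→5→13 bottleneck 4, total now 17
augment #4: 14→11→10→0→13 bottleneck 9, total now 26
augment #5: 14→12→5→3→13 bottleneck 1, total now 27
augment #6: 14→6→11→10→0→13 bottleneck 6, total now 33
augment #7: 14→12→5→3→1→10→0→13 bottleneck 2, total now 35

Maximum flow value: 35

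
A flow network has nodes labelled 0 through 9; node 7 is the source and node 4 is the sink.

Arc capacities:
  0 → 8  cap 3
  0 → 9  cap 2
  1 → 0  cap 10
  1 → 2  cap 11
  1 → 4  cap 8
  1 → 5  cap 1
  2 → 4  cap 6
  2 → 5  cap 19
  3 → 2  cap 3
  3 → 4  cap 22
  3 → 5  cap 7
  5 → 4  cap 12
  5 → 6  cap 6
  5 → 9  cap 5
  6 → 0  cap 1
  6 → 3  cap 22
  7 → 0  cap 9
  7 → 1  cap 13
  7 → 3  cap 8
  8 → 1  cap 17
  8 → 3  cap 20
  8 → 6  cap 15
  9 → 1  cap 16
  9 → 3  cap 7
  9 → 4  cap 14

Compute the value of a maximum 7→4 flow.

augment #1: 7→1→4 bottleneck 8, total now 8
augment #2: 7→3→4 bottleneck 8, total now 16
augment #3: 7→0→9→4 bottleneck 2, total now 18
augment #4: 7→1→2→4 bottleneck 5, total now 23
augment #5: 7→0→8→3→4 bottleneck 3, total now 26

Maximum flow value: 26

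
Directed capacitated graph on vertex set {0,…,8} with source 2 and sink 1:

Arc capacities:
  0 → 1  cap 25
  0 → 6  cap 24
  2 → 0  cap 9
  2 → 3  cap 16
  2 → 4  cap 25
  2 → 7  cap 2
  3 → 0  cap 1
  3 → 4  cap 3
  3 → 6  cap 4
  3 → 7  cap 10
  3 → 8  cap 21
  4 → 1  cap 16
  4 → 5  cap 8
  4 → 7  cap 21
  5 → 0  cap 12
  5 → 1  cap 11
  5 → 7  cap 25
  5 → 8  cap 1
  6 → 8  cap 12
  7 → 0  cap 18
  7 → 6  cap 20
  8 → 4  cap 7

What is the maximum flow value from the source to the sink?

Maximum flow value: 49

augment #1: 2→0→1 bottleneck 9, total now 9
augment #2: 2→4→1 bottleneck 16, total now 25
augment #3: 2→3→0→1 bottleneck 1, total now 26
augment #4: 2→4→5→1 bottleneck 8, total now 34
augment #5: 2→7→0→1 bottleneck 2, total now 36
augment #6: 2→3→7→0→1 bottleneck 10, total now 46
augment #7: 2→4→7→0→1 bottleneck 1, total now 47
augment #8: 2→3→4→7→0→1 bottleneck 2, total now 49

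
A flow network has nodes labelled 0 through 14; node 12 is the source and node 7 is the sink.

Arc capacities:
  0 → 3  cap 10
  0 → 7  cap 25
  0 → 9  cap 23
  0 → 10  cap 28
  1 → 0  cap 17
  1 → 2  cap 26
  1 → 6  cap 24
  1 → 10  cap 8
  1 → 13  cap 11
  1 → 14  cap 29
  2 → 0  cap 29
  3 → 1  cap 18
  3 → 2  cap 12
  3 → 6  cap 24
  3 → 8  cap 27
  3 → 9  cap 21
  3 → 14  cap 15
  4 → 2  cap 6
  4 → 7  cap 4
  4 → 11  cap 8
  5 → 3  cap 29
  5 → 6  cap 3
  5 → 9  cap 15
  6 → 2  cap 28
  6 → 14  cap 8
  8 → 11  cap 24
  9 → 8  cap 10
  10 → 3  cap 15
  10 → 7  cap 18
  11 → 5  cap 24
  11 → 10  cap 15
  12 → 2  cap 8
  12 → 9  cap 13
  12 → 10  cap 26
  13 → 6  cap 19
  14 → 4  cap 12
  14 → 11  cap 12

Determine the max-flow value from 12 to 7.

augment #1: 12→10→7 bottleneck 18, total now 18
augment #2: 12→2→0→7 bottleneck 8, total now 26
augment #3: 12→10→3→1→0→7 bottleneck 8, total now 34
augment #4: 12→9→8→11→5→3→1→0→7 bottleneck 9, total now 43
augment #5: 12→9→8→11→5→3→14→4→7 bottleneck 1, total now 44

Maximum flow value: 44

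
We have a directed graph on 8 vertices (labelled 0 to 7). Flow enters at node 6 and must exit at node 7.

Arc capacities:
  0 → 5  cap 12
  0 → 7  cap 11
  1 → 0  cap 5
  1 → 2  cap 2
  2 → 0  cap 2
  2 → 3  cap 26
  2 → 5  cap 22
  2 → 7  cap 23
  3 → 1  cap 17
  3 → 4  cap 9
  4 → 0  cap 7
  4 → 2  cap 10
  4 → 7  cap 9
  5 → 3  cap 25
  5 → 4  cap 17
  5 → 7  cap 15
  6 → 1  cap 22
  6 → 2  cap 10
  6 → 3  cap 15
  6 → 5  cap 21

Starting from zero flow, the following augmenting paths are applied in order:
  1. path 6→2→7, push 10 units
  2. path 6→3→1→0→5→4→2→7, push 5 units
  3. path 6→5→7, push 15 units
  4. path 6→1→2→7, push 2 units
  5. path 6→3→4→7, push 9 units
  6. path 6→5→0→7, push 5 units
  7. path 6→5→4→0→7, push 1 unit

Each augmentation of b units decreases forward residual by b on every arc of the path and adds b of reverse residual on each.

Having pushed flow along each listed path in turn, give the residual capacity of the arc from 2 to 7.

after path 1 (6→2→7, push 10): res(2,7)=13
after path 2 (6→3→1→0→5→4→2→7, push 5): res(2,7)=8
after path 3 (6→5→7, push 15): res(2,7)=8
after path 4 (6→1→2→7, push 2): res(2,7)=6
after path 5 (6→3→4→7, push 9): res(2,7)=6
after path 6 (6→5→0→7, push 5): res(2,7)=6
after path 7 (6→5→4→0→7, push 1): res(2,7)=6

Residual capacity of (2,7): 6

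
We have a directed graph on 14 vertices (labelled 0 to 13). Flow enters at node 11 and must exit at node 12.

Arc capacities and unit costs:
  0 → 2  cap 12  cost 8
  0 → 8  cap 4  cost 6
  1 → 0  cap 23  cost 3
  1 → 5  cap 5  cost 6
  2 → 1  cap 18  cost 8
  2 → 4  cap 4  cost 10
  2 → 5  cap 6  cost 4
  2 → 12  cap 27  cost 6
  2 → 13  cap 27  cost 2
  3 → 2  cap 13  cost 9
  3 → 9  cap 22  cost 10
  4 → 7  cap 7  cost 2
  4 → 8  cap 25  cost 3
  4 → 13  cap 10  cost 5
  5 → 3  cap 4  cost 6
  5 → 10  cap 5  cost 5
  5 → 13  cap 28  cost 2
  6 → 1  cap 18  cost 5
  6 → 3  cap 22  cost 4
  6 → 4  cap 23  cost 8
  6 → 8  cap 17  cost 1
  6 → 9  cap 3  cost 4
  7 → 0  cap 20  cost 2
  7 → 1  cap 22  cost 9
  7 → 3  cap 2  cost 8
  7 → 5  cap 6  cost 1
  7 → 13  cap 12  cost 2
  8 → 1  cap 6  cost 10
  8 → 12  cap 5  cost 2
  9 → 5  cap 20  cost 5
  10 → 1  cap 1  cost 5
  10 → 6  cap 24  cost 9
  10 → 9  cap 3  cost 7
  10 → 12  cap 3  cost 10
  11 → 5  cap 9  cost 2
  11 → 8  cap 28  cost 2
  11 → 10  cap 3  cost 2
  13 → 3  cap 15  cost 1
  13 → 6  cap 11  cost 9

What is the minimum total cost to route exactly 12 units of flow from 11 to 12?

shortest-cost path #1: 11→8→12 push 5 @ unit cost 4 (adds 20)
shortest-cost path #2: 11→10→12 push 3 @ unit cost 12 (adds 36)
shortest-cost path #3: 11→5→13→3→2→12 push 4 @ unit cost 20 (adds 80)
total cost = 136

Minimum cost for 12 units: 136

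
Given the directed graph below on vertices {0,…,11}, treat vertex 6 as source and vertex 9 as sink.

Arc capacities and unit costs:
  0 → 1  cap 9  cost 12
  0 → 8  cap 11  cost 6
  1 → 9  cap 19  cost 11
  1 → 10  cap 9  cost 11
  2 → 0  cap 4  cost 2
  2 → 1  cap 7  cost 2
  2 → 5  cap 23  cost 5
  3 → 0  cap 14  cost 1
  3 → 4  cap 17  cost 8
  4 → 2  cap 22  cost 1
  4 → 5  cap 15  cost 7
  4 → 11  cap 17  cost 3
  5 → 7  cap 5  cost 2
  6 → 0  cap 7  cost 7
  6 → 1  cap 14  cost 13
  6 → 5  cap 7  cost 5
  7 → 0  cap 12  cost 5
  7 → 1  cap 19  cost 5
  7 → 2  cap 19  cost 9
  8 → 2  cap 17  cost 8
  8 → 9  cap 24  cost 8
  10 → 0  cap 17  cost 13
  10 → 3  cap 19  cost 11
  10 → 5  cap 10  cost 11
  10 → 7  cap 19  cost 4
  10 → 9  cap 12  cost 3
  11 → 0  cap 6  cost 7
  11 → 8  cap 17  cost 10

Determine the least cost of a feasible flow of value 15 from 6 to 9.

shortest-cost path #1: 6→0→8→9 push 7 @ unit cost 21 (adds 147)
shortest-cost path #2: 6→5→7→1→9 push 5 @ unit cost 23 (adds 115)
shortest-cost path #3: 6→1→9 push 3 @ unit cost 24 (adds 72)
total cost = 334

Minimum cost for 15 units: 334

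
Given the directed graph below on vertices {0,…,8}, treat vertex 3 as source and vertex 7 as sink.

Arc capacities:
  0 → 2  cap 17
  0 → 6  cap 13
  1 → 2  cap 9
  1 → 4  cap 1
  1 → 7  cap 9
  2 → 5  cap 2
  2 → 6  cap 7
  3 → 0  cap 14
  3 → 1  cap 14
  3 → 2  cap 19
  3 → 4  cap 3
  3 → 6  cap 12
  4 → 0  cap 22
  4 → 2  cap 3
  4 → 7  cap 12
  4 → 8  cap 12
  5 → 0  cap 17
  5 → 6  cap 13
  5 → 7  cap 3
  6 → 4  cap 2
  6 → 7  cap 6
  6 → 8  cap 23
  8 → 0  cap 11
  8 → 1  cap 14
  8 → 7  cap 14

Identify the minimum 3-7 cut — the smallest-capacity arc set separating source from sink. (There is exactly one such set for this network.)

augment #1: 3→1→7 push 9
augment #2: 3→4→7 push 3
augment #3: 3→6→7 push 6
augment #4: 3→1→4→7 push 1
augment #5: 3→2→5→7 push 2
augment #6: 3→6→4→7 push 2
augment #7: 3→6→8→7 push 4
augment #8: 3→0→6→8→7 push 10
max flow = 37; residual-reachable set from 3 gives S-side
cut edges (S→T): {(1,4), (1,7), (2,5), (3,4), (6,4), (6,7), (8,7)} total cap 37

Min-cut arcs: {(1,4), (1,7), (2,5), (3,4), (6,4), (6,7), (8,7)} (total capacity 37)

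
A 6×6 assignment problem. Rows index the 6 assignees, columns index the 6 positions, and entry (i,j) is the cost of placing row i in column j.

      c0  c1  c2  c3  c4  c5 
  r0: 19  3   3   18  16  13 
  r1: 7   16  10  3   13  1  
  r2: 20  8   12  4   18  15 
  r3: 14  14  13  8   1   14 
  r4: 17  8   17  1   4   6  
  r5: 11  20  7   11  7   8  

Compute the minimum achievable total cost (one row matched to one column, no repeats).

optimal assignment: row0→col2 (cost 3), row1→col5 (cost 1), row2→col1 (cost 8), row3→col4 (cost 1), row4→col3 (cost 1), row5→col0 (cost 11)
total = 3 + 1 + 8 + 1 + 1 + 11 = 25

Minimum assignment cost: 25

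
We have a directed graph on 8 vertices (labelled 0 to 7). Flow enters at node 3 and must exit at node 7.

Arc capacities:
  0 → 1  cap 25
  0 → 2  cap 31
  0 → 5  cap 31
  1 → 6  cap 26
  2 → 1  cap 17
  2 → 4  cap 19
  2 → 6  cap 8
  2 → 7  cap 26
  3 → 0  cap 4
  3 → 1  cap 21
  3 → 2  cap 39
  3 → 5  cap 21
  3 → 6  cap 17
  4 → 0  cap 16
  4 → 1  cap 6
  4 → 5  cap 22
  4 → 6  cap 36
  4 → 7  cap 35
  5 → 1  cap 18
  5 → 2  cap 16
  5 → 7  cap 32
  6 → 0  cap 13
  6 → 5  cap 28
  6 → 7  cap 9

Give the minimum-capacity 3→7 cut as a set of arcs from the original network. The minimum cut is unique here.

Min-cut arcs: {(2,4), (2,7), (5,7), (6,7)} (total capacity 86)

augment #1: 3→2→7 push 26
augment #2: 3→5→7 push 21
augment #3: 3→6→7 push 9
augment #4: 3→0→5→7 push 4
augment #5: 3→2→4→7 push 13
augment #6: 3→6→5→7 push 7
augment #7: 3→6→0→2→4→7 push 1
augment #8: 3→1→6→0→2→4→7 push 5
max flow = 86; residual-reachable set from 3 gives S-side
cut edges (S→T): {(2,4), (2,7), (5,7), (6,7)} total cap 86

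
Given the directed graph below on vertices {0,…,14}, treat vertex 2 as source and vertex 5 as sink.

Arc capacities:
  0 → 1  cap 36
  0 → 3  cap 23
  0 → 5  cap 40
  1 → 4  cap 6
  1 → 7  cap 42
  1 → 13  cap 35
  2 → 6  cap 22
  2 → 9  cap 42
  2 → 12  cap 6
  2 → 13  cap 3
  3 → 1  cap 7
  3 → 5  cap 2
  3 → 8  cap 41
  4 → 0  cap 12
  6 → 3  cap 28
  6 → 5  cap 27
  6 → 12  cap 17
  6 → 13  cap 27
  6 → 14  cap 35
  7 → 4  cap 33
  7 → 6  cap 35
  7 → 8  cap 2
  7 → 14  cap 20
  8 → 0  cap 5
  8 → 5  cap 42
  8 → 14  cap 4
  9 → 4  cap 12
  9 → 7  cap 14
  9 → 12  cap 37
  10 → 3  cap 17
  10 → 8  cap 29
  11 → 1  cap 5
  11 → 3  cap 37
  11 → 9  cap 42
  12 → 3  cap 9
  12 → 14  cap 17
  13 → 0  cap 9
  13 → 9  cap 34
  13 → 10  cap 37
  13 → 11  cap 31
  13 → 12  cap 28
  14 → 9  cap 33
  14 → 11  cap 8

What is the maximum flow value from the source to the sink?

Maximum flow value: 68

augment #1: 2→6→5 bottleneck 22, total now 22
augment #2: 2→12→3→5 bottleneck 2, total now 24
augment #3: 2→13→0→5 bottleneck 3, total now 27
augment #4: 2→9→4→0→5 bottleneck 12, total now 39
augment #5: 2→9→7→6→5 bottleneck 5, total now 44
augment #6: 2→9→7→8→5 bottleneck 2, total now 46
augment #7: 2→12→3→8→5 bottleneck 4, total now 50
augment #8: 2→9→12→3→8→5 bottleneck 3, total now 53
augment #9: 2→9→7→6→3→8→5 bottleneck 7, total now 60
augment #10: 2→9→12→14→11→3→8→5 bottleneck 8, total now 68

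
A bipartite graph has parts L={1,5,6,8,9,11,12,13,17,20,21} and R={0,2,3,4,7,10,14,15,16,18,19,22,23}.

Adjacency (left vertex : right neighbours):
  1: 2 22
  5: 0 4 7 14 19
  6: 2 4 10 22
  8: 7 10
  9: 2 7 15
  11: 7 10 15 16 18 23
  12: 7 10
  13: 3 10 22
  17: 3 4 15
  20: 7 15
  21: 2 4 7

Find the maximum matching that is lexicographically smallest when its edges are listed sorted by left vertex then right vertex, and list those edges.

|M| = 9 (so the lex-smallest maximum matching has 9 edges)
process left vertices in ascending order; for each, take the smallest-labelled available neighbour that still permits 9 edges overall, or leave it unmatched if none does
lex-smallest matching: {1-2, 5-0, 6-4, 8-7, 9-15, 11-16, 12-10, 13-22, 17-3}

Lex-smallest maximum matching: {(1,2), (5,0), (6,4), (8,7), (9,15), (11,16), (12,10), (13,22), (17,3)}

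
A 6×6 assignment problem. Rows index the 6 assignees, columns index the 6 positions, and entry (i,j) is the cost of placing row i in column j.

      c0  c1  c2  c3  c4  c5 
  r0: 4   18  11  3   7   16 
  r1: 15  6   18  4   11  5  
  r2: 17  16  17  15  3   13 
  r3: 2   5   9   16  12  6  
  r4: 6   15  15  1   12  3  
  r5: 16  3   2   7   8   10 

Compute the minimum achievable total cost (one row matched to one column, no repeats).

optimal assignment: row0→col3 (cost 3), row1→col1 (cost 6), row2→col4 (cost 3), row3→col0 (cost 2), row4→col5 (cost 3), row5→col2 (cost 2)
total = 3 + 6 + 3 + 2 + 3 + 2 = 19

Minimum assignment cost: 19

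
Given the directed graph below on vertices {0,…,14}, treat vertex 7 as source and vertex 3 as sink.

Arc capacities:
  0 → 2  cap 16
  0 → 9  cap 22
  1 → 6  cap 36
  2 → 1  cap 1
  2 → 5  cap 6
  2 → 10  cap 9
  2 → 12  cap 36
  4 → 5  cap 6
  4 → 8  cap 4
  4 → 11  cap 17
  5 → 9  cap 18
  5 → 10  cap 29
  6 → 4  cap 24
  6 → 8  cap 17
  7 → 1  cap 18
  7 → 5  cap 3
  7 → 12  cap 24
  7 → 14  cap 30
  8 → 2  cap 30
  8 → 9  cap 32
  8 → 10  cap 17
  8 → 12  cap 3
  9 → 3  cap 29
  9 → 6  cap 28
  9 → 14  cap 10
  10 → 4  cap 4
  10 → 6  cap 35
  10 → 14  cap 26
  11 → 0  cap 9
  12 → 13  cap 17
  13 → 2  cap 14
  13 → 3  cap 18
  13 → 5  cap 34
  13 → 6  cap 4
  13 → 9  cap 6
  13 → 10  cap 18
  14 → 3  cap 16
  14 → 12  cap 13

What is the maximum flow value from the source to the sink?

augment #1: 7→14→3 bottleneck 16, total now 16
augment #2: 7→5→9→3 bottleneck 3, total now 19
augment #3: 7→12→13→3 bottleneck 17, total now 36
augment #4: 7→1→6→8→9→3 bottleneck 17, total now 53
augment #5: 7→1→6→4→5→9→3 bottleneck 1, total now 54

Maximum flow value: 54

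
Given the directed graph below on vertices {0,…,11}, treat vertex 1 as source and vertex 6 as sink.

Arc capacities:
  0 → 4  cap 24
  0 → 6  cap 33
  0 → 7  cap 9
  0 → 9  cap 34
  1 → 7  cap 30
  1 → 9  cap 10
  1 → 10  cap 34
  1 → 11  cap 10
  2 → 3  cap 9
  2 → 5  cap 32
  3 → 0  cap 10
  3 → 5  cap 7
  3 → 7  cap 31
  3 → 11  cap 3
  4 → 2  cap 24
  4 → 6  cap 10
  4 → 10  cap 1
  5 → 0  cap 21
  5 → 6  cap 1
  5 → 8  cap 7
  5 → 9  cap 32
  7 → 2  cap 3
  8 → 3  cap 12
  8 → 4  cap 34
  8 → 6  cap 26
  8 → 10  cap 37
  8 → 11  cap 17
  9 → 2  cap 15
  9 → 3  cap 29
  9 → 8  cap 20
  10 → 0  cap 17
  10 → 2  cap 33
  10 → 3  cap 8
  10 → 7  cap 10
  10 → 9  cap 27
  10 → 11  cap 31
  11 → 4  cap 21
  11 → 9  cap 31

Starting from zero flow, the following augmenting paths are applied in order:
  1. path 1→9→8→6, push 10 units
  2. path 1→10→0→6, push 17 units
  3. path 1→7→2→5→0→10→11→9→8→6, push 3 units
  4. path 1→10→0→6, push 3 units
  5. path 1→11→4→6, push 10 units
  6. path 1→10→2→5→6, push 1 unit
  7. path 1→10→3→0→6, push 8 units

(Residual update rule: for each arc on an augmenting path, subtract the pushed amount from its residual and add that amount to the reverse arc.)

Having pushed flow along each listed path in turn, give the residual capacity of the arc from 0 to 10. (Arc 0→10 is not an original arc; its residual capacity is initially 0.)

Residual capacity of (0,10): 17

after path 1 (1→9→8→6, push 10): res(0,10)=0
after path 2 (1→10→0→6, push 17): res(0,10)=17
after path 3 (1→7→2→5→0→10→11→9→8→6, push 3): res(0,10)=14
after path 4 (1→10→0→6, push 3): res(0,10)=17
after path 5 (1→11→4→6, push 10): res(0,10)=17
after path 6 (1→10→2→5→6, push 1): res(0,10)=17
after path 7 (1→10→3→0→6, push 8): res(0,10)=17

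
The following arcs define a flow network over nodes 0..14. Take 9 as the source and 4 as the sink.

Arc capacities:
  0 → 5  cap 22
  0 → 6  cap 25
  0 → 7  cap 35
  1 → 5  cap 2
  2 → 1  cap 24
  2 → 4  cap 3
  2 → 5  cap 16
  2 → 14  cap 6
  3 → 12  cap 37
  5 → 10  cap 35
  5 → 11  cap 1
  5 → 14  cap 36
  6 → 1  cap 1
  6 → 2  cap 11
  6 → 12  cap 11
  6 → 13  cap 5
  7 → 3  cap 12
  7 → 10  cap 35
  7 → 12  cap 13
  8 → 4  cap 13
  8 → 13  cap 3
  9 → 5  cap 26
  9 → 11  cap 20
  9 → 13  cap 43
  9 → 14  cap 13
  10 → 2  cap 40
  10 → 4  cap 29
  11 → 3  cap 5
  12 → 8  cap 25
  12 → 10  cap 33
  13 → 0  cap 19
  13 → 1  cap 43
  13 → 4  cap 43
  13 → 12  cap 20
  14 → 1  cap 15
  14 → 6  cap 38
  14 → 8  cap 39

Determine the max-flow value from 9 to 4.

Maximum flow value: 87

augment #1: 9→13→4 bottleneck 43, total now 43
augment #2: 9→5→10→4 bottleneck 26, total now 69
augment #3: 9→14→8→4 bottleneck 13, total now 82
augment #4: 9→11→3→12→10→4 bottleneck 3, total now 85
augment #5: 9→11→3→12→10→2→4 bottleneck 2, total now 87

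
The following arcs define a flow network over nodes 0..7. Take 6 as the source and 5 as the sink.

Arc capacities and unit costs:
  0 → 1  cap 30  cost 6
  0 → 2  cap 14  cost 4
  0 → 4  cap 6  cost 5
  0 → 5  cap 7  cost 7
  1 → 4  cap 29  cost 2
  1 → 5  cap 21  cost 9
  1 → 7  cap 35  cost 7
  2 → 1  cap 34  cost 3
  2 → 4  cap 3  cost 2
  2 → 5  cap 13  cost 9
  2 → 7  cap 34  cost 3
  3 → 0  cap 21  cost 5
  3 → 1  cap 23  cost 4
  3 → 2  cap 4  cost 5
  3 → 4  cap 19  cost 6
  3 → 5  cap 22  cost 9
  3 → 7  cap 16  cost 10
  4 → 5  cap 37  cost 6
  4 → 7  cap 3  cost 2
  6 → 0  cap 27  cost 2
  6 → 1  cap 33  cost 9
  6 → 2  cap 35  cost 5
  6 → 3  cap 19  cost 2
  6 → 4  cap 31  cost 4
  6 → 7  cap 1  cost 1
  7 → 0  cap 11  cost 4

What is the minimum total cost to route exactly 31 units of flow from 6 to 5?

Minimum cost for 31 units: 303

shortest-cost path #1: 6→0→5 push 7 @ unit cost 9 (adds 63)
shortest-cost path #2: 6→4→5 push 24 @ unit cost 10 (adds 240)
total cost = 303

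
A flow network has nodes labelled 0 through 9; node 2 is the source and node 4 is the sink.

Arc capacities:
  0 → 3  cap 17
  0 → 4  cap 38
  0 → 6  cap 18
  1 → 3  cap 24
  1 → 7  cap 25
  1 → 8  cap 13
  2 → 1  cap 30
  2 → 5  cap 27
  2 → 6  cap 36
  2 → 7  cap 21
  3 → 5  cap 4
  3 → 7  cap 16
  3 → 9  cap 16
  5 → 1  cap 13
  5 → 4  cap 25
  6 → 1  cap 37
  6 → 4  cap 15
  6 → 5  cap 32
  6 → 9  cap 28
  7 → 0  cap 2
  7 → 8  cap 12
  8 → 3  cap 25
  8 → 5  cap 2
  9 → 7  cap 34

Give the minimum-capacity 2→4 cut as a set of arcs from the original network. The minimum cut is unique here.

Min-cut arcs: {(5,4), (6,4), (7,0)} (total capacity 42)

augment #1: 2→5→4 push 25
augment #2: 2→6→4 push 15
augment #3: 2→7→0→4 push 2
max flow = 42; residual-reachable set from 2 gives S-side
cut edges (S→T): {(5,4), (6,4), (7,0)} total cap 42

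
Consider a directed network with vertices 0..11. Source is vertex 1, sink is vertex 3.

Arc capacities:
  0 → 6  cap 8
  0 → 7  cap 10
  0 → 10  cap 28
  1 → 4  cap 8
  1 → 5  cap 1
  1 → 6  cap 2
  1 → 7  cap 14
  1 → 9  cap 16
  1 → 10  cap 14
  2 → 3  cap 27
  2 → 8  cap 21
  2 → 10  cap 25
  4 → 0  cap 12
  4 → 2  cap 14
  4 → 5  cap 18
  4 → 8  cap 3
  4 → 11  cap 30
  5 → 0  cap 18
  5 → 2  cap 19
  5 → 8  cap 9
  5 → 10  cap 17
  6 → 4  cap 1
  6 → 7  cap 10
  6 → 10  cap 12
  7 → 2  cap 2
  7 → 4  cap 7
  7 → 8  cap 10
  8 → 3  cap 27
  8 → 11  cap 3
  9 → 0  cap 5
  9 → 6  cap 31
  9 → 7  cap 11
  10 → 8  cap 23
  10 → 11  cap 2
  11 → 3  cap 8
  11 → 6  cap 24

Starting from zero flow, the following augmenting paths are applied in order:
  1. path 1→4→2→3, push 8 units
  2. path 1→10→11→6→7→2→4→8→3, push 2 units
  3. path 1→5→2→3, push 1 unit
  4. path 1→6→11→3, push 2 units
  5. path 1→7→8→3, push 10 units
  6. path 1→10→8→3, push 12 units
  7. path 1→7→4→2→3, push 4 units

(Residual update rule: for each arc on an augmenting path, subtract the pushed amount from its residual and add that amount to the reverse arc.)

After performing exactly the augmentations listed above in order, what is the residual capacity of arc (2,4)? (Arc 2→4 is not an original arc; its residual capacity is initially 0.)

after path 1 (1→4→2→3, push 8): res(2,4)=8
after path 2 (1→10→11→6→7→2→4→8→3, push 2): res(2,4)=6
after path 3 (1→5→2→3, push 1): res(2,4)=6
after path 4 (1→6→11→3, push 2): res(2,4)=6
after path 5 (1→7→8→3, push 10): res(2,4)=6
after path 6 (1→10→8→3, push 12): res(2,4)=6
after path 7 (1→7→4→2→3, push 4): res(2,4)=10

Residual capacity of (2,4): 10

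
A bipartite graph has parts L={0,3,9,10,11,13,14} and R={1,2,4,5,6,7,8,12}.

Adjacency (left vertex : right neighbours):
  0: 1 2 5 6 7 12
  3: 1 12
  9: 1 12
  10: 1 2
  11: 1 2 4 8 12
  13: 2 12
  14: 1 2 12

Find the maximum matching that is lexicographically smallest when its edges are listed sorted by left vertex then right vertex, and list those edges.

Lex-smallest maximum matching: {(0,5), (3,1), (9,12), (10,2), (11,4)}

|M| = 5 (so the lex-smallest maximum matching has 5 edges)
process left vertices in ascending order; for each, take the smallest-labelled available neighbour that still permits 5 edges overall, or leave it unmatched if none does
lex-smallest matching: {0-5, 3-1, 9-12, 10-2, 11-4}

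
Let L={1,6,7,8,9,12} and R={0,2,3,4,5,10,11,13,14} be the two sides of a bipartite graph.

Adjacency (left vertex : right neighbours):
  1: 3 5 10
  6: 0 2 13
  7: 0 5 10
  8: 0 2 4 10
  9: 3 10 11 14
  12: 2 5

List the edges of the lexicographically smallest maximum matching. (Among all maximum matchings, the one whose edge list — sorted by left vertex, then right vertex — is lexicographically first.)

Lex-smallest maximum matching: {(1,3), (6,0), (7,5), (8,4), (9,10), (12,2)}

|M| = 6 (so the lex-smallest maximum matching has 6 edges)
process left vertices in ascending order; for each, take the smallest-labelled available neighbour that still permits 6 edges overall, or leave it unmatched if none does
lex-smallest matching: {1-3, 6-0, 7-5, 8-4, 9-10, 12-2}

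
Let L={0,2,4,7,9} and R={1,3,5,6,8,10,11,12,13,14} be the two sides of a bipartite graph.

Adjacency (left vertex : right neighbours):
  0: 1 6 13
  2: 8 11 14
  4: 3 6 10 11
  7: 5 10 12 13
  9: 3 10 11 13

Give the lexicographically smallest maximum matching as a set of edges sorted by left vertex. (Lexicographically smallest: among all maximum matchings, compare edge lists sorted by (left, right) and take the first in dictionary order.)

Lex-smallest maximum matching: {(0,1), (2,8), (4,3), (7,5), (9,10)}

|M| = 5 (so the lex-smallest maximum matching has 5 edges)
process left vertices in ascending order; for each, take the smallest-labelled available neighbour that still permits 5 edges overall, or leave it unmatched if none does
lex-smallest matching: {0-1, 2-8, 4-3, 7-5, 9-10}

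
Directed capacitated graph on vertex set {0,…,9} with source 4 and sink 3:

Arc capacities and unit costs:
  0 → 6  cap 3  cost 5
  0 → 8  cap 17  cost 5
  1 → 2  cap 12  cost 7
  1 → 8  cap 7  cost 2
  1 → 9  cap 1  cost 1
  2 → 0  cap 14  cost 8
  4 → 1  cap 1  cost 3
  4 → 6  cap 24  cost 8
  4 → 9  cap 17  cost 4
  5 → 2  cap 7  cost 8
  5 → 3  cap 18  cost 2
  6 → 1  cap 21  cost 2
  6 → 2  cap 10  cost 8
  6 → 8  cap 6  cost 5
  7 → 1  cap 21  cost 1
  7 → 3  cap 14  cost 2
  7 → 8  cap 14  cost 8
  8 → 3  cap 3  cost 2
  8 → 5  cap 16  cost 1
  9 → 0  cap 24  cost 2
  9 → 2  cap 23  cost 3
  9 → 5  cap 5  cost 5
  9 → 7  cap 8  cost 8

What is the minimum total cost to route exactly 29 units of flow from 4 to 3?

Minimum cost for 29 units: 398

shortest-cost path #1: 4→1→8→3 push 1 @ unit cost 7 (adds 7)
shortest-cost path #2: 4→9→5→3 push 5 @ unit cost 11 (adds 55)
shortest-cost path #3: 4→9→0→8→3 push 2 @ unit cost 13 (adds 26)
shortest-cost path #4: 4→9→7→3 push 8 @ unit cost 14 (adds 112)
shortest-cost path #5: 4→9→0→8→5→3 push 2 @ unit cost 14 (adds 28)
shortest-cost path #6: 4→6→1→8→5→3 push 6 @ unit cost 15 (adds 90)
shortest-cost path #7: 4→6→8→5→3 push 5 @ unit cost 16 (adds 80)
total cost = 398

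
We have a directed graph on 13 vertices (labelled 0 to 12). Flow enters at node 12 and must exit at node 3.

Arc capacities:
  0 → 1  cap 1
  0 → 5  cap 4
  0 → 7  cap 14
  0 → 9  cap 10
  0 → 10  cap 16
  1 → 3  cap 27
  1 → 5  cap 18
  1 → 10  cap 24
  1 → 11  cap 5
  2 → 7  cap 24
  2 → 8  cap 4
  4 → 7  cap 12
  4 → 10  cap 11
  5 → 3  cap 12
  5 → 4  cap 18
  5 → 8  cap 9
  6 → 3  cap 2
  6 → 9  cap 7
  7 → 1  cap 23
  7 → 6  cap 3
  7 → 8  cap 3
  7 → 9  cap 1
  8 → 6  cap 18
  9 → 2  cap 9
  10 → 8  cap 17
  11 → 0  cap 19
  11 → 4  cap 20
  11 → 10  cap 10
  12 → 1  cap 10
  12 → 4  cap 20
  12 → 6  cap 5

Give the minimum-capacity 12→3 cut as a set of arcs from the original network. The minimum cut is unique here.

augment #1: 12→1→3 push 10
augment #2: 12→6→3 push 2
augment #3: 12→4→7→1→3 push 12
augment #4: 12→6→9→2→7→1→3 push 3
augment #5: 12→4→10→8→6→9→2→7→1→3 push 2
augment #6: 12→4→10→8→6→9→2→7→1→5→3 push 2
max flow = 31; residual-reachable set from 12 gives S-side
cut edges (S→T): {(4,7), (6,3), (6,9), (12,1)} total cap 31

Min-cut arcs: {(4,7), (6,3), (6,9), (12,1)} (total capacity 31)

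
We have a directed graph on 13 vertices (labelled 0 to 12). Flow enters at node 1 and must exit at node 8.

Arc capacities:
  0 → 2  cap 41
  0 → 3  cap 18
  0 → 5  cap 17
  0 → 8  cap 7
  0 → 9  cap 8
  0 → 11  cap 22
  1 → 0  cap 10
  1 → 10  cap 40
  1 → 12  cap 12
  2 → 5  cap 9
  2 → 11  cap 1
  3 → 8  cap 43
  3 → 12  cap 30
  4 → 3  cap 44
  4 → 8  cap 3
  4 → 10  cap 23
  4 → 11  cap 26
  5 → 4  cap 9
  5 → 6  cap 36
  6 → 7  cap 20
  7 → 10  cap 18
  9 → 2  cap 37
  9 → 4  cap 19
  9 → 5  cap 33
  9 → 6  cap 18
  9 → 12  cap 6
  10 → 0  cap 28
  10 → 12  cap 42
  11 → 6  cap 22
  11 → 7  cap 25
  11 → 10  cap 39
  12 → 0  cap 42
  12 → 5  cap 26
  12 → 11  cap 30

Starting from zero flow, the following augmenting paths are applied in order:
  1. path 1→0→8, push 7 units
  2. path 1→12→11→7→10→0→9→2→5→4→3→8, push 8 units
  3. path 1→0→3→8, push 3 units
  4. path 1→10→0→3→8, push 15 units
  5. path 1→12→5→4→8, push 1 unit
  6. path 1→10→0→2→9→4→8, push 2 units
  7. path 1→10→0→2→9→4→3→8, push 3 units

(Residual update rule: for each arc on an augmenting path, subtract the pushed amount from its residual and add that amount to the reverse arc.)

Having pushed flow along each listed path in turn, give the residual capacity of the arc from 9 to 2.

Residual capacity of (9,2): 34

after path 1 (1→0→8, push 7): res(9,2)=37
after path 2 (1→12→11→7→10→0→9→2→5→4→3→8, push 8): res(9,2)=29
after path 3 (1→0→3→8, push 3): res(9,2)=29
after path 4 (1→10→0→3→8, push 15): res(9,2)=29
after path 5 (1→12→5→4→8, push 1): res(9,2)=29
after path 6 (1→10→0→2→9→4→8, push 2): res(9,2)=31
after path 7 (1→10→0→2→9→4→3→8, push 3): res(9,2)=34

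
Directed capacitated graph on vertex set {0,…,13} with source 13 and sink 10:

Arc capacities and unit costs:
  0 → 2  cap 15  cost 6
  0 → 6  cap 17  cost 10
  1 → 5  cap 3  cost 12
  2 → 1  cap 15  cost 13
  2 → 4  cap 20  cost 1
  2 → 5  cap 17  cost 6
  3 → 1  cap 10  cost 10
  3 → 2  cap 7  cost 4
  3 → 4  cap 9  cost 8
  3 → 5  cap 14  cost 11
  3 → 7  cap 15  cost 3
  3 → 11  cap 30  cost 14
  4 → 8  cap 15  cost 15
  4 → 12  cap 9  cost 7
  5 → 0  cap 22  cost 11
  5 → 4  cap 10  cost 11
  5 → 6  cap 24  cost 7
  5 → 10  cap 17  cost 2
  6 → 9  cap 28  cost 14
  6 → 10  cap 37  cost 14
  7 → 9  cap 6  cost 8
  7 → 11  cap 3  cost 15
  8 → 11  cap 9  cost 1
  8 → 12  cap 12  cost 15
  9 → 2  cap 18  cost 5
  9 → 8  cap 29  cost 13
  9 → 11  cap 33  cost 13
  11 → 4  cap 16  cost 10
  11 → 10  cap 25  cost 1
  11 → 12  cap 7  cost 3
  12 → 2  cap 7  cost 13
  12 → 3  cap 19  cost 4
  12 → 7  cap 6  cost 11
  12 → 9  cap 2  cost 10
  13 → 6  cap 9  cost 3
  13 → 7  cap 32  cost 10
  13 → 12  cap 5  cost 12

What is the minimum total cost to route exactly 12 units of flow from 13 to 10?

Minimum cost for 12 units: 231

shortest-cost path #1: 13→6→10 push 9 @ unit cost 17 (adds 153)
shortest-cost path #2: 13→7→11→10 push 3 @ unit cost 26 (adds 78)
total cost = 231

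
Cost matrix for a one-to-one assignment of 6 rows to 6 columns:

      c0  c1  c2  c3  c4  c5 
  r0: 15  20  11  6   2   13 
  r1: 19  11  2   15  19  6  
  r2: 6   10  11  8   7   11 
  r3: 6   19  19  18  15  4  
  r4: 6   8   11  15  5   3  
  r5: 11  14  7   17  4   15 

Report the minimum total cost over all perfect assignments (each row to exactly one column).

Minimum assignment cost: 30

optimal assignment: row0→col3 (cost 6), row1→col2 (cost 2), row2→col0 (cost 6), row3→col5 (cost 4), row4→col1 (cost 8), row5→col4 (cost 4)
total = 6 + 2 + 6 + 4 + 8 + 4 = 30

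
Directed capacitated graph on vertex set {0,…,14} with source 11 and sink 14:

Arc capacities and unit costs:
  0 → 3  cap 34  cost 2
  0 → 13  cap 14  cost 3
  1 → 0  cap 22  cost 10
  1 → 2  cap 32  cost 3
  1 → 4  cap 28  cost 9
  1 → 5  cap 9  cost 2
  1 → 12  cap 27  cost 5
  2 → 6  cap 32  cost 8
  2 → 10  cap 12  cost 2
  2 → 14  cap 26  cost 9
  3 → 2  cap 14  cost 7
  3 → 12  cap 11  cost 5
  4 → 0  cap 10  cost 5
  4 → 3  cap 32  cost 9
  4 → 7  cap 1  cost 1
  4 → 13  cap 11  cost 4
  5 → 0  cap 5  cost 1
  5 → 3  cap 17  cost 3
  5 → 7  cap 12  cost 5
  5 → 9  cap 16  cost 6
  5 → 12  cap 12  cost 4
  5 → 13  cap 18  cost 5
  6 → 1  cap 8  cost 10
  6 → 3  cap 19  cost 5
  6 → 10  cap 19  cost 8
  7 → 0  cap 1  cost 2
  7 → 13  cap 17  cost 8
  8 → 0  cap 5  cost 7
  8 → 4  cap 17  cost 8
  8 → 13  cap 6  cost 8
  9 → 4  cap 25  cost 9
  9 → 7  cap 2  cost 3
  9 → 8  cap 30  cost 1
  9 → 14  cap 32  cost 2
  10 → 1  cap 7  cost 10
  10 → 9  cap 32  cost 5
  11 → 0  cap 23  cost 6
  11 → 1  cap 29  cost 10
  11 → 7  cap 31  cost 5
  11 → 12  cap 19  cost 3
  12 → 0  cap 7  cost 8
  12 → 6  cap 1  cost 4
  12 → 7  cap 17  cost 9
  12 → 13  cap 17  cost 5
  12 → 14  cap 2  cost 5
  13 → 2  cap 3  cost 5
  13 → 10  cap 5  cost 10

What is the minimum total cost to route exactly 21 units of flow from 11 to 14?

Minimum cost for 21 units: 416

shortest-cost path #1: 11→12→14 push 2 @ unit cost 8 (adds 16)
shortest-cost path #2: 11→1→5→9→14 push 9 @ unit cost 20 (adds 180)
shortest-cost path #3: 11→12→13→2→14 push 3 @ unit cost 22 (adds 66)
shortest-cost path #4: 11→1→2→14 push 7 @ unit cost 22 (adds 154)
total cost = 416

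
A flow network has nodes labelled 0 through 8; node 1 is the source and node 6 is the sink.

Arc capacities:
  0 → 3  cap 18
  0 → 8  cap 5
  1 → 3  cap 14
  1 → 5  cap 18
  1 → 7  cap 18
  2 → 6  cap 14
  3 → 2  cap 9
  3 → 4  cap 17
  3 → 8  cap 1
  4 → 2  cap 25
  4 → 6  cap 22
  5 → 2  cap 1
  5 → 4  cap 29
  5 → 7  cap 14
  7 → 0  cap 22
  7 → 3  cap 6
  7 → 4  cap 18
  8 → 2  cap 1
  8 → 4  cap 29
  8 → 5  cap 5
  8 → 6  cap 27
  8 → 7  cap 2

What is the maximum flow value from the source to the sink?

Maximum flow value: 42

augment #1: 1→3→2→6 bottleneck 9, total now 9
augment #2: 1→3→4→6 bottleneck 5, total now 14
augment #3: 1→5→2→6 bottleneck 1, total now 15
augment #4: 1→5→4→6 bottleneck 17, total now 32
augment #5: 1→7→0→8→6 bottleneck 5, total now 37
augment #6: 1→7→3→8→6 bottleneck 1, total now 38
augment #7: 1→7→4→2→6 bottleneck 4, total now 42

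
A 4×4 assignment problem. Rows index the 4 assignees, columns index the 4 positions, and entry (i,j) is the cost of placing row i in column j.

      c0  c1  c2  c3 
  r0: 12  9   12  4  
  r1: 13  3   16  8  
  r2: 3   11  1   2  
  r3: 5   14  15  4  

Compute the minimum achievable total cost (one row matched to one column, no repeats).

optimal assignment: row0→col3 (cost 4), row1→col1 (cost 3), row2→col2 (cost 1), row3→col0 (cost 5)
total = 4 + 3 + 1 + 5 = 13

Minimum assignment cost: 13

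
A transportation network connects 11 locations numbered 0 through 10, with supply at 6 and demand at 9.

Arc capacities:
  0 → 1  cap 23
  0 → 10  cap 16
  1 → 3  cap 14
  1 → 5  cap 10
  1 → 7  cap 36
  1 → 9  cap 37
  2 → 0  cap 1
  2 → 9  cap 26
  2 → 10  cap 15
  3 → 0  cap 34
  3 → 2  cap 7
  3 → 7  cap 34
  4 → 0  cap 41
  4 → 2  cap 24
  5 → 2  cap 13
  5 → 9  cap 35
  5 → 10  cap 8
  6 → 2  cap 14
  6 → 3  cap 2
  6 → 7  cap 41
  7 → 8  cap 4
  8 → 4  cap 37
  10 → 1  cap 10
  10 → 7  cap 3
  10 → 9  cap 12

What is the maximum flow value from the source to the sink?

Maximum flow value: 20

augment #1: 6→2→9 bottleneck 14, total now 14
augment #2: 6→3→2→9 bottleneck 2, total now 16
augment #3: 6→7→8→4→2→9 bottleneck 4, total now 20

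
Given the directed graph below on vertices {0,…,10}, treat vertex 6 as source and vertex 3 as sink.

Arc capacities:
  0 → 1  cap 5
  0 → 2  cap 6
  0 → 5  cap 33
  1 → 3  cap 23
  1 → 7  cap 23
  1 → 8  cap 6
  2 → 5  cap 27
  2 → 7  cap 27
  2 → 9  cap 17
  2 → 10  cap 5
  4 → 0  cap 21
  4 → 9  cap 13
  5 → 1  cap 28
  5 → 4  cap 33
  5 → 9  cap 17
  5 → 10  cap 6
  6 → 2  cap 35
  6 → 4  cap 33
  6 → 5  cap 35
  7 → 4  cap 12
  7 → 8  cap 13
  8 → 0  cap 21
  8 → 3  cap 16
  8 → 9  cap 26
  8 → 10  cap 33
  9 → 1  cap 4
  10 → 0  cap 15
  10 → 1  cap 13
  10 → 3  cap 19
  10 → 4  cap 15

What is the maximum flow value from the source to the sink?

Maximum flow value: 53

augment #1: 6→2→10→3 bottleneck 5, total now 5
augment #2: 6→5→1→3 bottleneck 23, total now 28
augment #3: 6→5→10→3 bottleneck 6, total now 34
augment #4: 6→2→7→8→3 bottleneck 13, total now 47
augment #5: 6→5→1→8→3 bottleneck 3, total now 50
augment #6: 6→5→1→8→10→3 bottleneck 2, total now 52
augment #7: 6→2→9→1→8→10→3 bottleneck 1, total now 53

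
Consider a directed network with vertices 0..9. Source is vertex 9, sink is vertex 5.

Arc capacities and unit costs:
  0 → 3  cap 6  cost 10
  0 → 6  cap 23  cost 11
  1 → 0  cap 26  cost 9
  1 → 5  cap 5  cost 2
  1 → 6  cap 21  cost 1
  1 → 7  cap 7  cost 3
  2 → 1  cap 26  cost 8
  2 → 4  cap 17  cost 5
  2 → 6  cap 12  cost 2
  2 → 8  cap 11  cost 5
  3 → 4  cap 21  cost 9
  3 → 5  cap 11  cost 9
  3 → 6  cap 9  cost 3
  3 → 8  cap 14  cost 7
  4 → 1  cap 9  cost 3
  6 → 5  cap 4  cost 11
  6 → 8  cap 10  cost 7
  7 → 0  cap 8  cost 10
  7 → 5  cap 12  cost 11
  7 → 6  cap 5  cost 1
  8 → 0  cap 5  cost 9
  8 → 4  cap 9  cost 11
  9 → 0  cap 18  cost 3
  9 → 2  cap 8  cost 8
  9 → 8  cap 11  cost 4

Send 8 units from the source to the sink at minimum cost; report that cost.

shortest-cost path #1: 9→2→1→5 push 5 @ unit cost 18 (adds 90)
shortest-cost path #2: 9→2→6→5 push 3 @ unit cost 21 (adds 63)
total cost = 153

Minimum cost for 8 units: 153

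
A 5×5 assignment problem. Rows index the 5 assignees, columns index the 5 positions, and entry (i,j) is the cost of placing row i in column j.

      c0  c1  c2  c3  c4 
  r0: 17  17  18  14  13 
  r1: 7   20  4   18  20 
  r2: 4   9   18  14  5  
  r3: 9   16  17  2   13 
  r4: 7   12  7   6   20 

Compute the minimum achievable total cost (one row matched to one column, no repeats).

Minimum assignment cost: 35

one of 3 optimal assignments: row0→col1 (cost 17), row1→col2 (cost 4), row2→col4 (cost 5), row3→col3 (cost 2), row4→col0 (cost 7)
total = 17 + 4 + 5 + 2 + 7 = 35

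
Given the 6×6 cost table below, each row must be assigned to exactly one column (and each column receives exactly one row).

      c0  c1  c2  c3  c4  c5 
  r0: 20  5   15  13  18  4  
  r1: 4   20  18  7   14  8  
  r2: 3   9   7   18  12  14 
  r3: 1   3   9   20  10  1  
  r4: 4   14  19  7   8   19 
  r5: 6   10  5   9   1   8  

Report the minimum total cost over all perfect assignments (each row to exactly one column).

one of 2 optimal assignments: row0→col1 (cost 5), row1→col0 (cost 4), row2→col2 (cost 7), row3→col5 (cost 1), row4→col3 (cost 7), row5→col4 (cost 1)
total = 5 + 4 + 7 + 1 + 7 + 1 = 25

Minimum assignment cost: 25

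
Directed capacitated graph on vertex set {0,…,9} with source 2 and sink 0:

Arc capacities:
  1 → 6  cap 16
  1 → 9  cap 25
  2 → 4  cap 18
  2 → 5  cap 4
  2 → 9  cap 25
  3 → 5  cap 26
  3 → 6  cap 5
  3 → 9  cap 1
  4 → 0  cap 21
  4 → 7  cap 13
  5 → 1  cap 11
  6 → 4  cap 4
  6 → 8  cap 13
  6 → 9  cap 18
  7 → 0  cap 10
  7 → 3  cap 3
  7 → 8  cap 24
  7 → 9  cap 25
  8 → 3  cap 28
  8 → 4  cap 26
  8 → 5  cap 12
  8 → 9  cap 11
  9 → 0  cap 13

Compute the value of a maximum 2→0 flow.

Maximum flow value: 35

augment #1: 2→4→0 bottleneck 18, total now 18
augment #2: 2→9→0 bottleneck 13, total now 31
augment #3: 2→5→1→6→4→0 bottleneck 3, total now 34
augment #4: 2→5→1→6→4→7→0 bottleneck 1, total now 35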